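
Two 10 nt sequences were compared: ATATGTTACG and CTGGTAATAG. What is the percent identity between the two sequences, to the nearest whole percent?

Mismatches at positions 1, 3, 4, 5, 6, 7, 8, 9 (1-based): 8 of 10.
Identical positions: 2/10 = 20% → 20%.

20%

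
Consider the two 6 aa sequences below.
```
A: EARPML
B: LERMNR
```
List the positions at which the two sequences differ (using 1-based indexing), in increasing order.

Scanning 1-based: 1: E/L; 2: A/E; 4: P/M; 5: M/N; 6: L/R.

1, 2, 4, 5, 6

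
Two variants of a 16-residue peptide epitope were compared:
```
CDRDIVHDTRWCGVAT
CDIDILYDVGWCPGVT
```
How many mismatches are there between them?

Comparing position by position, 8 positions differ: 3 (R/I), 6 (V/L), 7 (H/Y), 9 (T/V), 10 (R/G), 13 (G/P), 14 (V/G), 15 (A/V).

8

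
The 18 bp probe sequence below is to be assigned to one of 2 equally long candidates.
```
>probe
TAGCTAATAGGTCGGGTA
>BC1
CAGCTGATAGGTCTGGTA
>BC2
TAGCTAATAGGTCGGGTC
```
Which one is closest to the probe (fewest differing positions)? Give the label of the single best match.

BC2

BC1 differs at 3 positions; BC2 differs at 1 position. The closest is BC2.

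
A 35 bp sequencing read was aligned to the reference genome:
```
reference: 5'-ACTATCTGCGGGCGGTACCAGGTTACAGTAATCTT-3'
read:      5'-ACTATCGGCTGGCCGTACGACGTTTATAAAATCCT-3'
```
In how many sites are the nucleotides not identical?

Comparing position by position, 11 sites differ: 7 (T/G), 10 (G/T), 14 (G/C), 19 (C/G), 21 (G/C), 25 (A/T), 26 (C/A), 27 (A/T), 28 (G/A), 29 (T/A), 34 (T/C).

11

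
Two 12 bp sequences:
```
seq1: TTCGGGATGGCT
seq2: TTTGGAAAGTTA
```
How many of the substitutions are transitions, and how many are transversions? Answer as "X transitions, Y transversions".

3 transitions, 3 transversions

Transitions (purine↔purine or pyrimidine↔pyrimidine): 3 C→T, 6 G→A, 11 C→T.
Transversions (purine↔pyrimidine): 8 T→A, 10 G→T, 12 T→A.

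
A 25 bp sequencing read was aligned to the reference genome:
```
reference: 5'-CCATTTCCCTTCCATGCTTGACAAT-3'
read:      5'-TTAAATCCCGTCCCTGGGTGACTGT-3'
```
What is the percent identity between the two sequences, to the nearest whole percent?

60%

Mismatches at positions 1, 2, 4, 5, 10, 14, 17, 18, 23, 24 (1-based): 10 of 25.
Identical positions: 15/25 = 60% → 60%.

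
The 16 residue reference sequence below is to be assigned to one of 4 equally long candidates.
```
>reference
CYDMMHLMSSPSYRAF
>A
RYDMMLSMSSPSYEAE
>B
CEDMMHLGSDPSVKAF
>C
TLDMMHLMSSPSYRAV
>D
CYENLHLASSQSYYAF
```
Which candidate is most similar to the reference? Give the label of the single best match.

C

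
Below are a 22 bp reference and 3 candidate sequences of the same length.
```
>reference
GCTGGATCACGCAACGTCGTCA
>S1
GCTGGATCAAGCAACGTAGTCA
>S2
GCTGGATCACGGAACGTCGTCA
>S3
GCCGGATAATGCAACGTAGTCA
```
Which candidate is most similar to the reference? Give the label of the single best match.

S1 differs at 2 sites; S2 differs at 1 site; S3 differs at 4 sites. The closest is S2.

S2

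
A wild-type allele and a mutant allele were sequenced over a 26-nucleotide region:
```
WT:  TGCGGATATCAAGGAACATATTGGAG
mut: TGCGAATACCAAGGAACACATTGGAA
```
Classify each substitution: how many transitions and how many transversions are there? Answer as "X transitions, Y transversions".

4 transitions, 0 transversions

Mismatches (1-based):
site 5: G→A (purine→purine, transition)
site 9: T→C (pyrimidine→pyrimidine, transition)
site 19: T→C (pyrimidine→pyrimidine, transition)
site 26: G→A (purine→purine, transition)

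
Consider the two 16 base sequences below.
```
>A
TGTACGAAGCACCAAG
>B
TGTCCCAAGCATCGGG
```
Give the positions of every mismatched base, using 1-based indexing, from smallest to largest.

Scanning 1-based: 4: A/C; 6: G/C; 12: C/T; 14: A/G; 15: A/G.

4, 6, 12, 14, 15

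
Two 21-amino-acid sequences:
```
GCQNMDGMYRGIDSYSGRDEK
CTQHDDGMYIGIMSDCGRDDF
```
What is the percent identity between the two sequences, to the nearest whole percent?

Mismatches at positions 1, 2, 4, 5, 10, 13, 15, 16, 20, 21 (1-based): 10 of 21.
Identical positions: 11/21 = 52.38% → 52%.

52%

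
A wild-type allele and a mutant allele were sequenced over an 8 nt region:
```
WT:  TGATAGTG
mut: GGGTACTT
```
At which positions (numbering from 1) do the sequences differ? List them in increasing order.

Scanning 1-based: 1: T/G; 3: A/G; 6: G/C; 8: G/T.

1, 3, 6, 8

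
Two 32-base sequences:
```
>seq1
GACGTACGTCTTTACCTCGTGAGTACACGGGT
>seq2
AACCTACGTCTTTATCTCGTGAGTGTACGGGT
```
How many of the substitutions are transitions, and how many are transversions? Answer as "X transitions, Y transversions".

Transitions (purine↔purine or pyrimidine↔pyrimidine): 1 G→A, 15 C→T, 25 A→G, 26 C→T.
Transversions (purine↔pyrimidine): 4 G→C.

4 transitions, 1 transversion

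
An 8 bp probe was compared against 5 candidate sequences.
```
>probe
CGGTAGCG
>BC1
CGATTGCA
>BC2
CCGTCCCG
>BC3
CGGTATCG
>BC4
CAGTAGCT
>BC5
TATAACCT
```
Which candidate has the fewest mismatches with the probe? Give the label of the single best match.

BC3

BC1 differs at 3 bases; BC2 differs at 3 bases; BC3 differs at 1 base; BC4 differs at 2 bases; BC5 differs at 6 bases. The closest is BC3.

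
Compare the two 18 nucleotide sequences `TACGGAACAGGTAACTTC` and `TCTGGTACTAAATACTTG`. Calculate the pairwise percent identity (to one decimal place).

9 positions differ (2, 3, 6, 9, 10, 11, 12, 13, 18), so 9 of 18 match: 9/18 = 50%.

50.0%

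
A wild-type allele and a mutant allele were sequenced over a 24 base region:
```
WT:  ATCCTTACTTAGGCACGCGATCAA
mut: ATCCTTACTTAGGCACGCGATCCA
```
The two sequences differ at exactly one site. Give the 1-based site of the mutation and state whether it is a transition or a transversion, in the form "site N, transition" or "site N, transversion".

The sequences differ only at site 23: A→C (purine→pyrimidine), a transversion.

site 23, transversion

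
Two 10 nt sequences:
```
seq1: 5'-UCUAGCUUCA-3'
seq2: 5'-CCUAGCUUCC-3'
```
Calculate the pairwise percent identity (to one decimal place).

80.0%

2 positions differ (1, 10), so 8 of 10 match: 8/10 = 80%.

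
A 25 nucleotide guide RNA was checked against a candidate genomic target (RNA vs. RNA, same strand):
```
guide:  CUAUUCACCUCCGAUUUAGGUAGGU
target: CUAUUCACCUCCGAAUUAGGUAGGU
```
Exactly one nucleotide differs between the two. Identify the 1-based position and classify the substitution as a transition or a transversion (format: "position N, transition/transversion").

The sequences differ only at position 15: U→A (pyrimidine→purine), a transversion.

position 15, transversion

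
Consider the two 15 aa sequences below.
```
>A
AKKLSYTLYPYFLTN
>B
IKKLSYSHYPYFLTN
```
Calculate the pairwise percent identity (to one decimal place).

3 positions differ (1, 7, 8), so 12 of 15 match: 12/15 = 80%.

80.0%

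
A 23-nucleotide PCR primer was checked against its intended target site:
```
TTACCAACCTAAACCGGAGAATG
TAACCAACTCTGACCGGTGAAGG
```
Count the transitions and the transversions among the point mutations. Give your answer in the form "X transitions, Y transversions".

Transitions (purine↔purine or pyrimidine↔pyrimidine): 9 C→T, 10 T→C, 12 A→G.
Transversions (purine↔pyrimidine): 2 T→A, 11 A→T, 18 A→T, 22 T→G.

3 transitions, 4 transversions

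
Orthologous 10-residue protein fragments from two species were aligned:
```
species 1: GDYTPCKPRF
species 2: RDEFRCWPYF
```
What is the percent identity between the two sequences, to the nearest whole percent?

6 positions differ (1, 3, 4, 5, 7, 9), so 4 of 10 match: 4/10 = 40%.

40%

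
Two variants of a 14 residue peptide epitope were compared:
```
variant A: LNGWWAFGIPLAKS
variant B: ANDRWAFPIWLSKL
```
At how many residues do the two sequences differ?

The sequences differ at residues 1, 3, 4, 8, 10, 12, 14 (1-based) — 7 in total.

7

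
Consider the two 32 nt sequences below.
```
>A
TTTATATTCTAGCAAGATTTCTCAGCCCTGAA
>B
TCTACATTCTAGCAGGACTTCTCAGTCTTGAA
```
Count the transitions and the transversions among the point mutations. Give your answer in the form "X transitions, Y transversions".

Mismatches (1-based):
position 2: T→C (pyrimidine→pyrimidine, transition)
position 5: T→C (pyrimidine→pyrimidine, transition)
position 15: A→G (purine→purine, transition)
position 18: T→C (pyrimidine→pyrimidine, transition)
position 26: C→T (pyrimidine→pyrimidine, transition)
position 28: C→T (pyrimidine→pyrimidine, transition)

6 transitions, 0 transversions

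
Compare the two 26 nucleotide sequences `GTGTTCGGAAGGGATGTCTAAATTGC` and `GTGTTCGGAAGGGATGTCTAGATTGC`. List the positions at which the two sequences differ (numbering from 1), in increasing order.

Differences at position 21 (A→G).

21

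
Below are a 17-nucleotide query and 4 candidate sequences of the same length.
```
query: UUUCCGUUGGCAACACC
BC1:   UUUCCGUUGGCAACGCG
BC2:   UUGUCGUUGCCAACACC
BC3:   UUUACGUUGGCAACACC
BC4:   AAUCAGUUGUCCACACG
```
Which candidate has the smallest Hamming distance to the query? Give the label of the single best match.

Hamming distances to query — BC1: 2; BC2: 3; BC3: 1; BC4: 6.
Smallest is BC3 with 1 mismatch.

BC3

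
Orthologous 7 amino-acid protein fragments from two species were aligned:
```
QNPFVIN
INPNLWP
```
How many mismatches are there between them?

5

Mismatches (1-based): residue 1: Q→I; residue 4: F→N; residue 5: V→L; residue 6: I→W; residue 7: N→P.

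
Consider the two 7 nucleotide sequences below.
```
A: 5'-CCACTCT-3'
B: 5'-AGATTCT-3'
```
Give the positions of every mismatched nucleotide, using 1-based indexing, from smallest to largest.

1, 2, 4

Differences at position 1 (C→A), position 2 (C→G), position 4 (C→T).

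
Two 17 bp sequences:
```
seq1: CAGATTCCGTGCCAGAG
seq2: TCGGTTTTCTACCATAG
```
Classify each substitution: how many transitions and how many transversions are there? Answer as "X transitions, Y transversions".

5 transitions, 3 transversions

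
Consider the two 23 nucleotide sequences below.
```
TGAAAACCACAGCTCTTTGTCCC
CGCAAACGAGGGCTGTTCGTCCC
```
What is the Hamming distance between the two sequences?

7

The sequences differ at bases 1, 3, 8, 10, 11, 15, 18 (1-based) — 7 in total.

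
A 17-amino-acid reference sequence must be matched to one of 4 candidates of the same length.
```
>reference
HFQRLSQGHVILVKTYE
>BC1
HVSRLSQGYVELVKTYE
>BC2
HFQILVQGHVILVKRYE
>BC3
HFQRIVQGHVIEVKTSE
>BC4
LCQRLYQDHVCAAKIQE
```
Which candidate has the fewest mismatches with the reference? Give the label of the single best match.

BC2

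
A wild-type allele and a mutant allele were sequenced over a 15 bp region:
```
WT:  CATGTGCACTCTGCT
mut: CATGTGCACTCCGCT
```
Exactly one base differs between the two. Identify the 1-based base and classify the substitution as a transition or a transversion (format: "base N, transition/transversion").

base 12, transition

Base 12 changes T→C. T is a pyrimidine and C is a pyrimidine, so this is a transition.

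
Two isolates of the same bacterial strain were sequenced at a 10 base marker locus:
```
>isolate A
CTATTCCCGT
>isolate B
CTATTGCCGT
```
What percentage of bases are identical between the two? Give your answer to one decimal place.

Mismatch at position 6 (1-based): 1 of 10.
Identical positions: 9/10 = 90% → 90.0%.

90.0%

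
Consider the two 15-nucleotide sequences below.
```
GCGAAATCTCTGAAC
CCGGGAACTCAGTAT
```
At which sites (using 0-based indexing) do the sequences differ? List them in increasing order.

0, 3, 4, 6, 10, 12, 14

Differences at site 0 (G→C), site 3 (A→G), site 4 (A→G), site 6 (T→A), site 10 (T→A), site 12 (A→T), site 14 (C→T).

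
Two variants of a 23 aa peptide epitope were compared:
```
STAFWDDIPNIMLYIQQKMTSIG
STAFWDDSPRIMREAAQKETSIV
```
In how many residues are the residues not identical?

8

Comparing position by position, 8 residues differ: 8 (I/S), 10 (N/R), 13 (L/R), 14 (Y/E), 15 (I/A), 16 (Q/A), 19 (M/E), 23 (G/V).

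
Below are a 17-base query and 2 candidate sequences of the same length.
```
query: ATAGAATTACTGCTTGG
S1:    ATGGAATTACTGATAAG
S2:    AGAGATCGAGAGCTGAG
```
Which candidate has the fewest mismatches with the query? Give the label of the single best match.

Hamming distances to query — S1: 4; S2: 8.
Smallest is S1 with 4 mismatches.

S1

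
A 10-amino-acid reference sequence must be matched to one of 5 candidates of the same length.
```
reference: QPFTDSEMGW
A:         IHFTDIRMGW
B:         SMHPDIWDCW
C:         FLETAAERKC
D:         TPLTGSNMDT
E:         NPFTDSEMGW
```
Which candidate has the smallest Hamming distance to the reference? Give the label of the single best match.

E

A differs at 4 positions; B differs at 8 positions; C differs at 8 positions; D differs at 6 positions; E differs at 1 position. The closest is E.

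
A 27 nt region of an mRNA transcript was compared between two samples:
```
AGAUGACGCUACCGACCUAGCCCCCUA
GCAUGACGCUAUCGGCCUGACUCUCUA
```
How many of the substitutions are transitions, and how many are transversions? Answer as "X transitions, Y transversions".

7 transitions, 1 transversion

Transitions (purine↔purine or pyrimidine↔pyrimidine): 1 A→G, 12 C→U, 15 A→G, 19 A→G, 20 G→A, 22 C→U, 24 C→U.
Transversions (purine↔pyrimidine): 2 G→C.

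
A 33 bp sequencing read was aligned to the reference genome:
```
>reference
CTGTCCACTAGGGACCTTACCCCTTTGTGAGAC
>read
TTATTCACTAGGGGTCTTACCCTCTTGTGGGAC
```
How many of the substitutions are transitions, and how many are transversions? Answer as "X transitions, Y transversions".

Mismatches (1-based):
position 1: C→T (pyrimidine→pyrimidine, transition)
position 3: G→A (purine→purine, transition)
position 5: C→T (pyrimidine→pyrimidine, transition)
position 14: A→G (purine→purine, transition)
position 15: C→T (pyrimidine→pyrimidine, transition)
position 23: C→T (pyrimidine→pyrimidine, transition)
position 24: T→C (pyrimidine→pyrimidine, transition)
position 30: A→G (purine→purine, transition)

8 transitions, 0 transversions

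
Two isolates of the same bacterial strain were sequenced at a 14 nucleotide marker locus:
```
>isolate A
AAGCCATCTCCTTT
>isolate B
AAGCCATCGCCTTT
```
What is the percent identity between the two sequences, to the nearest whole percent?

Mismatch at position 9 (1-based): 1 of 14.
Identical positions: 13/14 = 92.86% → 93%.

93%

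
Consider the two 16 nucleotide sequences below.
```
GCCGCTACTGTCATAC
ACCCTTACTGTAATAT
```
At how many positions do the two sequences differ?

5

Mismatches (1-based): position 1: G→A; position 4: G→C; position 5: C→T; position 12: C→A; position 16: C→T.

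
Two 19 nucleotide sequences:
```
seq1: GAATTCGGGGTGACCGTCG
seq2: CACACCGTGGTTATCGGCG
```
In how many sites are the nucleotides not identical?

8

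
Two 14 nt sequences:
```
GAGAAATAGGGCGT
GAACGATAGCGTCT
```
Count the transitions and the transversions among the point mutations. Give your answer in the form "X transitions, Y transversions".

3 transitions, 3 transversions

Transitions (purine↔purine or pyrimidine↔pyrimidine): 3 G→A, 5 A→G, 12 C→T.
Transversions (purine↔pyrimidine): 4 A→C, 10 G→C, 13 G→C.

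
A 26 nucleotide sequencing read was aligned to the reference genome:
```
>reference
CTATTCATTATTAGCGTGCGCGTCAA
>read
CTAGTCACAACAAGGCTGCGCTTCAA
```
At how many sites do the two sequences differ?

8

The sequences differ at sites 4, 8, 9, 11, 12, 15, 16, 22 (1-based) — 8 in total.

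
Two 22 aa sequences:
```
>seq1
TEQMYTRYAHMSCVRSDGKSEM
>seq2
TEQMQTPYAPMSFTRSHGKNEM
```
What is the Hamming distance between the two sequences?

Comparing position by position, 7 positions differ: 5 (Y/Q), 7 (R/P), 10 (H/P), 13 (C/F), 14 (V/T), 17 (D/H), 20 (S/N).

7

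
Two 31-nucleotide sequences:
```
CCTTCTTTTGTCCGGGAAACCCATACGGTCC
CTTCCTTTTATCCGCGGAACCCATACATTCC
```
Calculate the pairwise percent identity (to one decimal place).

77.4%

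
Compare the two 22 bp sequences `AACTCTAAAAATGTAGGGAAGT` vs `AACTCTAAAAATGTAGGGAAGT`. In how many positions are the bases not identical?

0

The two sequences are identical at every position.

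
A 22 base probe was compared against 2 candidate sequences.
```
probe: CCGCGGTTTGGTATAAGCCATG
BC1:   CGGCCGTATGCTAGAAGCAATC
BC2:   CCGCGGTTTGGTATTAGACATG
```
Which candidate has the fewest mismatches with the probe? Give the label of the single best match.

BC2

BC1 differs at 7 bases; BC2 differs at 2 bases. The closest is BC2.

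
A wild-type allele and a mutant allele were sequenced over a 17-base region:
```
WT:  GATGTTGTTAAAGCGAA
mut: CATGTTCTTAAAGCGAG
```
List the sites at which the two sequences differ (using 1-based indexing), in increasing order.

1, 7, 17

Differences at site 1 (G→C), site 7 (G→C), site 17 (A→G).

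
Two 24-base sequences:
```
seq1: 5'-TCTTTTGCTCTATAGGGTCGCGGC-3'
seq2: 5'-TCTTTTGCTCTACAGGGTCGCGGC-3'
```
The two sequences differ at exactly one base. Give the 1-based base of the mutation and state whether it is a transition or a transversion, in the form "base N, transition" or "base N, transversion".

base 13, transition

The sequences differ only at base 13: T→C (pyrimidine→pyrimidine), a transition.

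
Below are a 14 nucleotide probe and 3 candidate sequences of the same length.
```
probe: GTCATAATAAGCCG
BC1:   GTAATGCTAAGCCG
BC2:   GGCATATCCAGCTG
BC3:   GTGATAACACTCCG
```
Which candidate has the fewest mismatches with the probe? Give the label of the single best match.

BC1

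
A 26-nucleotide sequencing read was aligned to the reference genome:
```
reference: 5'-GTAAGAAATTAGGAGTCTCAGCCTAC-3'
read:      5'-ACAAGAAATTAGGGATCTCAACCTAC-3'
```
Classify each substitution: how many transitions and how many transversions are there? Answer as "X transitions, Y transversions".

Mismatches (1-based):
position 1: G→A (purine→purine, transition)
position 2: T→C (pyrimidine→pyrimidine, transition)
position 14: A→G (purine→purine, transition)
position 15: G→A (purine→purine, transition)
position 21: G→A (purine→purine, transition)

5 transitions, 0 transversions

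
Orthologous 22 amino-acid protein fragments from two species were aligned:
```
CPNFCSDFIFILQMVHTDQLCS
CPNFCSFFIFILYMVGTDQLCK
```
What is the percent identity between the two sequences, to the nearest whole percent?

4 positions differ (7, 13, 16, 22), so 18 of 22 match: 18/22 = 81.82%.

82%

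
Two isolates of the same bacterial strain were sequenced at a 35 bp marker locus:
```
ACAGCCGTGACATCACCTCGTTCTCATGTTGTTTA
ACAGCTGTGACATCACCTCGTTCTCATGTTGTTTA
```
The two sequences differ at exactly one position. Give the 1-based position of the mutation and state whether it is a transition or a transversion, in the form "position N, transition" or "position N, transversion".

Position 6 changes C→T. C is a pyrimidine and T is a pyrimidine, so this is a transition.

position 6, transition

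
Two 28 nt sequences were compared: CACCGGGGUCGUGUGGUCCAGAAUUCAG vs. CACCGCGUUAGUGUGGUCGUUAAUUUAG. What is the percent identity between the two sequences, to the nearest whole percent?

75%

7 positions differ (6, 8, 10, 19, 20, 21, 26), so 21 of 28 match: 21/28 = 75%.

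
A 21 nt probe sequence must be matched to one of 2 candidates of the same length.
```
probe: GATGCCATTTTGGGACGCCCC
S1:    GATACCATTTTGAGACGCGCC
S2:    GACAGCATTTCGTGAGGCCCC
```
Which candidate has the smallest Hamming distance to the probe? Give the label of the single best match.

S1

S1 differs at 3 sites; S2 differs at 6 sites. The closest is S1.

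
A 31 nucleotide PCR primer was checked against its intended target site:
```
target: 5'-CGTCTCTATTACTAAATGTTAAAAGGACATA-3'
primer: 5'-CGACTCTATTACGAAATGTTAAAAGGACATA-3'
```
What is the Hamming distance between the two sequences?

2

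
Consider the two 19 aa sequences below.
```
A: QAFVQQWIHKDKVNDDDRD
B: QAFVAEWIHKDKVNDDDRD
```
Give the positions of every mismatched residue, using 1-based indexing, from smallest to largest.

Scanning 1-based: 5: Q/A; 6: Q/E.

5, 6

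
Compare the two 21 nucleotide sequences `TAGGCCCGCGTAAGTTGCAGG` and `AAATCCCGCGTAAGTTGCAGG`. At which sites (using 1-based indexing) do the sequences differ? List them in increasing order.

1, 3, 4

Differences at site 1 (T→A), site 3 (G→A), site 4 (G→T).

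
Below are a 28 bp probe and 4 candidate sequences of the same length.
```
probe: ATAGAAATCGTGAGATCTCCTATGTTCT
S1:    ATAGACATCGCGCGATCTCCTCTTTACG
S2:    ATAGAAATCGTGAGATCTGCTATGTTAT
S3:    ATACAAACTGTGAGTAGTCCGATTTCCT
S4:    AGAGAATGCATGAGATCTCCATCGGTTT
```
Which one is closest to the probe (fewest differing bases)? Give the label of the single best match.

S1 differs at 7 bases; S2 differs at 2 bases; S3 differs at 9 bases; S4 differs at 9 bases. The closest is S2.

S2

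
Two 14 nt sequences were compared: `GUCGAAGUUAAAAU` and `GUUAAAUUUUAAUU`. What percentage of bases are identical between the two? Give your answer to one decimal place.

64.3%

5 positions differ (3, 4, 7, 10, 13), so 9 of 14 match: 9/14 = 64.29%.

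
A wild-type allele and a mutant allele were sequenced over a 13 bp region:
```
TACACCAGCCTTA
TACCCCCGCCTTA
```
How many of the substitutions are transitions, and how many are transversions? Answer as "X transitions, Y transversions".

Transitions (purine↔purine or pyrimidine↔pyrimidine): none.
Transversions (purine↔pyrimidine): 4 A→C, 7 A→C.

0 transitions, 2 transversions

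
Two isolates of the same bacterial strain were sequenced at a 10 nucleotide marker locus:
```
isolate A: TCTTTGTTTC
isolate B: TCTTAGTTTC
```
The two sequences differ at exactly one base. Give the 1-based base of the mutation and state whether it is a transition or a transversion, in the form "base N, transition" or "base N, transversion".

Base 5 changes T→A. T is a pyrimidine and A is a purine, so this is a transversion.

base 5, transversion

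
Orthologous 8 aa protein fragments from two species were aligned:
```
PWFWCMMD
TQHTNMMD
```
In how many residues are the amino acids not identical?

The sequences differ at residues 1, 2, 3, 4, 5 (1-based) — 5 in total.

5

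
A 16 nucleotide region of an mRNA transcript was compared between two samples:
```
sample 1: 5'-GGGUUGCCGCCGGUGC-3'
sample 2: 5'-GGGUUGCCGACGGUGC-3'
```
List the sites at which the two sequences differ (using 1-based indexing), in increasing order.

10

Scanning 1-based: 10: C/A.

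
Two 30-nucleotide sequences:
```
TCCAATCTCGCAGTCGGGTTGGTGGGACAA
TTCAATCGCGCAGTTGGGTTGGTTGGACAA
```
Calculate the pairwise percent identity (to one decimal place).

Mismatches at positions 2, 8, 15, 24 (1-based): 4 of 30.
Identical positions: 26/30 = 86.67% → 86.7%.

86.7%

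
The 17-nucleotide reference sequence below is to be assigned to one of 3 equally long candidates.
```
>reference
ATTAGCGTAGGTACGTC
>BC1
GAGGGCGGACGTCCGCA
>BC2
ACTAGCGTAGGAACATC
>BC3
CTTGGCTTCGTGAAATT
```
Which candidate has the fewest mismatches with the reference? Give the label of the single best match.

BC2

BC1 differs at 9 sites; BC2 differs at 3 sites; BC3 differs at 9 sites. The closest is BC2.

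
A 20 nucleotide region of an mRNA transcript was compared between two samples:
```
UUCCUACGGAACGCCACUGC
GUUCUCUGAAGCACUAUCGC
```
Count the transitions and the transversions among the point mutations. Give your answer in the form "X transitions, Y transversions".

Mismatches (1-based):
base 1: U→G (pyrimidine→purine, transversion)
base 3: C→U (pyrimidine→pyrimidine, transition)
base 6: A→C (purine→pyrimidine, transversion)
base 7: C→U (pyrimidine→pyrimidine, transition)
base 9: G→A (purine→purine, transition)
base 11: A→G (purine→purine, transition)
base 13: G→A (purine→purine, transition)
base 15: C→U (pyrimidine→pyrimidine, transition)
base 17: C→U (pyrimidine→pyrimidine, transition)
base 18: U→C (pyrimidine→pyrimidine, transition)

8 transitions, 2 transversions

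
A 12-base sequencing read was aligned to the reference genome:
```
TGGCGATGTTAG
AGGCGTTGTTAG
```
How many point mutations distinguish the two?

2

Mismatches (1-based): base 1: T→A; base 6: A→T.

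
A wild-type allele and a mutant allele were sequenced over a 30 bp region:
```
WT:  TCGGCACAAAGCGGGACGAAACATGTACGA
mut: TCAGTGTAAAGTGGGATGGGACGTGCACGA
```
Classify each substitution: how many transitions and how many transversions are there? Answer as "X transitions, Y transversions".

10 transitions, 0 transversions

Transitions (purine↔purine or pyrimidine↔pyrimidine): 3 G→A, 5 C→T, 6 A→G, 7 C→T, 12 C→T, 17 C→T, 19 A→G, 20 A→G, 23 A→G, 26 T→C.
Transversions (purine↔pyrimidine): none.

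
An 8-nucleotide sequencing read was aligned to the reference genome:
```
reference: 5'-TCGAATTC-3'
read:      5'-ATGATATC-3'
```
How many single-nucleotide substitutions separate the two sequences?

4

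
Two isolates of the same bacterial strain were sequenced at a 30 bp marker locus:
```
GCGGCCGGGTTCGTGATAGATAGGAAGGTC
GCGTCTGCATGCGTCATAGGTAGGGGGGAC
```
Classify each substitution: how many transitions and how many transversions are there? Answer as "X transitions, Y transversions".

5 transitions, 5 transversions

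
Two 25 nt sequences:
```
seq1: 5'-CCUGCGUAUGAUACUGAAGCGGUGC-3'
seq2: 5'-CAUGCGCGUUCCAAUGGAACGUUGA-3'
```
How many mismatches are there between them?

11

The sequences differ at sites 2, 7, 8, 10, 11, 12, 14, 17, 19, 22, 25 (1-based) — 11 in total.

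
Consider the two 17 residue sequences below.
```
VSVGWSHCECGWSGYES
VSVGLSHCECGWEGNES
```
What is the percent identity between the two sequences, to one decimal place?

3 positions differ (5, 13, 15), so 14 of 17 match: 14/17 = 82.35%.

82.4%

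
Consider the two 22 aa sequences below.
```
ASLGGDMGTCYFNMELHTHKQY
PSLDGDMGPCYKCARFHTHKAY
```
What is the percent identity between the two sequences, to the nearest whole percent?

9 positions differ (1, 4, 9, 12, 13, 14, 15, 16, 21), so 13 of 22 match: 13/22 = 59.09%.

59%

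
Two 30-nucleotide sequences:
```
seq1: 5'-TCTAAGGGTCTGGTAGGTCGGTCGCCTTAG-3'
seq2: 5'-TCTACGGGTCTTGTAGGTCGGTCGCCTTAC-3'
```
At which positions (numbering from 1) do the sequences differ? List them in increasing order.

Scanning 1-based: 5: A/C; 12: G/T; 30: G/C.

5, 12, 30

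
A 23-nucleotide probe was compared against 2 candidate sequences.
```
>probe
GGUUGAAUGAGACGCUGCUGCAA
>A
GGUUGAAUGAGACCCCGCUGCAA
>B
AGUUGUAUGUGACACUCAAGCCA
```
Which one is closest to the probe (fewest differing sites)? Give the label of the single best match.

A differs at 2 sites; B differs at 8 sites. The closest is A.

A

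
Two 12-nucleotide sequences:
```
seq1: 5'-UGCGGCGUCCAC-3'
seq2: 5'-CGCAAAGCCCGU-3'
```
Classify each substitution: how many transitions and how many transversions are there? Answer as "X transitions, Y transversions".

Mismatches (1-based):
site 1: U→C (pyrimidine→pyrimidine, transition)
site 4: G→A (purine→purine, transition)
site 5: G→A (purine→purine, transition)
site 6: C→A (pyrimidine→purine, transversion)
site 8: U→C (pyrimidine→pyrimidine, transition)
site 11: A→G (purine→purine, transition)
site 12: C→U (pyrimidine→pyrimidine, transition)

6 transitions, 1 transversion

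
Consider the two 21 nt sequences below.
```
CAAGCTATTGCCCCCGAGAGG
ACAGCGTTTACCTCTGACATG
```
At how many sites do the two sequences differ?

The sequences differ at sites 1, 2, 6, 7, 10, 13, 15, 18, 20 (1-based) — 9 in total.

9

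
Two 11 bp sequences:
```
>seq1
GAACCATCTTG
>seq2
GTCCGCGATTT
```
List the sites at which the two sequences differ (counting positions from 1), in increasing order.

2, 3, 5, 6, 7, 8, 11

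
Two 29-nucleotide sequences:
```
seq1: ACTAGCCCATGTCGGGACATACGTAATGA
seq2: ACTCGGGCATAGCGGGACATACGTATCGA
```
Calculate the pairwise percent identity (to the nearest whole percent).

76%

7 positions differ (4, 6, 7, 11, 12, 26, 27), so 22 of 29 match: 22/29 = 75.86%.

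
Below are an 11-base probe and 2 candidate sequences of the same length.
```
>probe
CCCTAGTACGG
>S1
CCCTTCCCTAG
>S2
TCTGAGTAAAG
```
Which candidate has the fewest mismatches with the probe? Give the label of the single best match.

S2

Hamming distances to probe — S1: 6; S2: 5.
Smallest is S2 with 5 mismatches.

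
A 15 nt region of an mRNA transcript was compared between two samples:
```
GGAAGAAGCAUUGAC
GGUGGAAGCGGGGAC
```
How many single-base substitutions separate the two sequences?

5

Mismatches (1-based): position 3: A→U; position 4: A→G; position 10: A→G; position 11: U→G; position 12: U→G.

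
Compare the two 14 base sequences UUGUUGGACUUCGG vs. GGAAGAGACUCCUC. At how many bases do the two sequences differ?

9

The sequences differ at bases 1, 2, 3, 4, 5, 6, 11, 13, 14 (1-based) — 9 in total.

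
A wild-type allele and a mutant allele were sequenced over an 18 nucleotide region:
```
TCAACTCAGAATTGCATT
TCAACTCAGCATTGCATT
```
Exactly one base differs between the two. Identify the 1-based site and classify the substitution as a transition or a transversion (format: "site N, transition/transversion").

The sequences differ only at site 10: A→C (purine→pyrimidine), a transversion.

site 10, transversion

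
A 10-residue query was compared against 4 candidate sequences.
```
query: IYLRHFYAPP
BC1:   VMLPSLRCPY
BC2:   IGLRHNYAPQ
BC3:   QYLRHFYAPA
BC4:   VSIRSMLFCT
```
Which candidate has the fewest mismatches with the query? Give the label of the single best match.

BC3

Hamming distances to query — BC1: 8; BC2: 3; BC3: 2; BC4: 9.
Smallest is BC3 with 2 mismatches.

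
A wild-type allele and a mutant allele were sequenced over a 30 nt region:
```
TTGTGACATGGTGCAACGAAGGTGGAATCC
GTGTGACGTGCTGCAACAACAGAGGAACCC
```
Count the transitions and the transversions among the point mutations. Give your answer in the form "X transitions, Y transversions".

Mismatches (1-based):
base 1: T→G (pyrimidine→purine, transversion)
base 8: A→G (purine→purine, transition)
base 11: G→C (purine→pyrimidine, transversion)
base 18: G→A (purine→purine, transition)
base 20: A→C (purine→pyrimidine, transversion)
base 21: G→A (purine→purine, transition)
base 23: T→A (pyrimidine→purine, transversion)
base 28: T→C (pyrimidine→pyrimidine, transition)

4 transitions, 4 transversions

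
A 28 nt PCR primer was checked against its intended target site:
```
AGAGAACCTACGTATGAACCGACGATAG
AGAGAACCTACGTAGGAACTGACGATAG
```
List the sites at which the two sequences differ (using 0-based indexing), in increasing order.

Scanning 0-based: 14: T/G; 19: C/T.

14, 19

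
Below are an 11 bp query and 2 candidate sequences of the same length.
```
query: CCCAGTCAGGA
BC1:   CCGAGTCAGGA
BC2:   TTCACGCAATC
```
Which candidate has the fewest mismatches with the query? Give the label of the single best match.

Hamming distances to query — BC1: 1; BC2: 7.
Smallest is BC1 with 1 mismatch.

BC1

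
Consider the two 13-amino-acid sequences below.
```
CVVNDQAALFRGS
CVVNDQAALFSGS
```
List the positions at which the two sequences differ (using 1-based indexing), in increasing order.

11

Differences at position 11 (R→S).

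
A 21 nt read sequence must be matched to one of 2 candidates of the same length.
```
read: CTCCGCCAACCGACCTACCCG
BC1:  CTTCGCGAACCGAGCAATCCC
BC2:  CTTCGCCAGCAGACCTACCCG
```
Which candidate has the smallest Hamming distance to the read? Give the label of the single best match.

BC2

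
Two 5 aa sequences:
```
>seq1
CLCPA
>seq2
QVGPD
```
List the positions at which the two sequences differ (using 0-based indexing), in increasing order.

0, 1, 2, 4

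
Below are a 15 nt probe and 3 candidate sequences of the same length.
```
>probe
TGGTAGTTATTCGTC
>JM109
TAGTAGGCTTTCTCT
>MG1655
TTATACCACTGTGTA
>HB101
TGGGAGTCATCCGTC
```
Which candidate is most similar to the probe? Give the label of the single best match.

JM109 differs at 7 positions; MG1655 differs at 9 positions; HB101 differs at 3 positions. The closest is HB101.

HB101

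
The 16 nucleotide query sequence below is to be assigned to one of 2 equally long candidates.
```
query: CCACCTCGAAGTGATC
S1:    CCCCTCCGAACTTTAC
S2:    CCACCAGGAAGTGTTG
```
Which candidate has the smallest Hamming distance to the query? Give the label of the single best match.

S2

Hamming distances to query — S1: 7; S2: 4.
Smallest is S2 with 4 mismatches.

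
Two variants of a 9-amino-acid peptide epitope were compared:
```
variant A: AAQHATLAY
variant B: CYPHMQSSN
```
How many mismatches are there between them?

8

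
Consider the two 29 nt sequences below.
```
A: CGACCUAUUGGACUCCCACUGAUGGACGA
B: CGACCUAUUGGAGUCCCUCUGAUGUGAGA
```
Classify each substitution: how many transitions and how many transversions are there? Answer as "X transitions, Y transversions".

1 transition, 4 transversions

Mismatches (1-based):
site 13: C→G (pyrimidine→purine, transversion)
site 18: A→U (purine→pyrimidine, transversion)
site 25: G→U (purine→pyrimidine, transversion)
site 26: A→G (purine→purine, transition)
site 27: C→A (pyrimidine→purine, transversion)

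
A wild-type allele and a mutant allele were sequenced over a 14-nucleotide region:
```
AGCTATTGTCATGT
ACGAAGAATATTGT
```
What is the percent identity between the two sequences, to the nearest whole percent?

43%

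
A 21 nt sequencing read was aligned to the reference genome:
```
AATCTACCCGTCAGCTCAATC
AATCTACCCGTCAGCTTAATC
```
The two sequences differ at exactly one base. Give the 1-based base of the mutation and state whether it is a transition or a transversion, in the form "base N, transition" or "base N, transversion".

The sequences differ only at base 17: C→T (pyrimidine→pyrimidine), a transition.

base 17, transition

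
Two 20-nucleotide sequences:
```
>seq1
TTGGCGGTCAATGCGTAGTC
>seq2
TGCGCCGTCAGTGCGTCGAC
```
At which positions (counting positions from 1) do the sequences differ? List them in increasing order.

2, 3, 6, 11, 17, 19

Differences at position 2 (T→G), position 3 (G→C), position 6 (G→C), position 11 (A→G), position 17 (A→C), position 19 (T→A).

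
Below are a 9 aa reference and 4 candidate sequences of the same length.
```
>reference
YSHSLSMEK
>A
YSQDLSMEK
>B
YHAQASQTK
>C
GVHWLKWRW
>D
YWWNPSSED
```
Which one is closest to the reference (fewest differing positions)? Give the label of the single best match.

A differs at 2 positions; B differs at 6 positions; C differs at 7 positions; D differs at 6 positions. The closest is A.

A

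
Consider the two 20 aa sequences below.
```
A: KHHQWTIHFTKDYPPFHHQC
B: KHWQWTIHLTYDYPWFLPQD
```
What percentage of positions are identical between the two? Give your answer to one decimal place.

65.0%

7 positions differ (3, 9, 11, 15, 17, 18, 20), so 13 of 20 match: 13/20 = 65%.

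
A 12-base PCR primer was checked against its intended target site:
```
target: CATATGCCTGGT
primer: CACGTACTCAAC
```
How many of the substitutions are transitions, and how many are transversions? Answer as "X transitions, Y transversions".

Transitions (purine↔purine or pyrimidine↔pyrimidine): 3 T→C, 4 A→G, 6 G→A, 8 C→T, 9 T→C, 10 G→A, 11 G→A, 12 T→C.
Transversions (purine↔pyrimidine): none.

8 transitions, 0 transversions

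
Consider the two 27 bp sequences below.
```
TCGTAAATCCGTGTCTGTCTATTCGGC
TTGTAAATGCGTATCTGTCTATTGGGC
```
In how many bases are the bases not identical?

4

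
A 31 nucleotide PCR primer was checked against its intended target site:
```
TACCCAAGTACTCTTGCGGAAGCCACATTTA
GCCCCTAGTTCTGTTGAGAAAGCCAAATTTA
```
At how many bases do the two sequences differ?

Comparing position by position, 8 bases differ: 1 (T/G), 2 (A/C), 6 (A/T), 10 (A/T), 13 (C/G), 17 (C/A), 19 (G/A), 26 (C/A).

8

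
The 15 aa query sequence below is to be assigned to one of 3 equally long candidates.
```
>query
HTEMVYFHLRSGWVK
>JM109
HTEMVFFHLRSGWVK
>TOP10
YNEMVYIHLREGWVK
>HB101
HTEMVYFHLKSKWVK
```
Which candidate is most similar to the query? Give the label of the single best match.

Hamming distances to query — JM109: 1; TOP10: 4; HB101: 2.
Smallest is JM109 with 1 mismatch.

JM109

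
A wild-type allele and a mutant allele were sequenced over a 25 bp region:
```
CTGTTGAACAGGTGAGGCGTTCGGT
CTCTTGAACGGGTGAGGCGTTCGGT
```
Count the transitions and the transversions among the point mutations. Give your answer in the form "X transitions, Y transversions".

Mismatches (1-based):
site 3: G→C (purine→pyrimidine, transversion)
site 10: A→G (purine→purine, transition)

1 transition, 1 transversion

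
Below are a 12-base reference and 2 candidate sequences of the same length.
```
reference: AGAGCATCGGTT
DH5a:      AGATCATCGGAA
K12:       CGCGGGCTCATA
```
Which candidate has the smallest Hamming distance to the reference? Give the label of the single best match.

DH5a

DH5a differs at 3 sites; K12 differs at 9 sites. The closest is DH5a.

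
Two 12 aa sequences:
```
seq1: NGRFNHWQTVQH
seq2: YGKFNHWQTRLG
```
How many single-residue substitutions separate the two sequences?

5

Mismatches (1-based): position 1: N→Y; position 3: R→K; position 10: V→R; position 11: Q→L; position 12: H→G.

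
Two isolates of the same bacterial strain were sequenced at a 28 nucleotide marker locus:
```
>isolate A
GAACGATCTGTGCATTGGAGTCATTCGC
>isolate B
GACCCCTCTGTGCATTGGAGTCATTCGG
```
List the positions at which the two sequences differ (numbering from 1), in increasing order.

3, 5, 6, 28

Scanning 1-based: 3: A/C; 5: G/C; 6: A/C; 28: C/G.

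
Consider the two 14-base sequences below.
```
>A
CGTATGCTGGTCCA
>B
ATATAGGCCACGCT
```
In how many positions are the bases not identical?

12

Comparing position by position, 12 positions differ: 1 (C/A), 2 (G/T), 3 (T/A), 4 (A/T), 5 (T/A), 7 (C/G), 8 (T/C), 9 (G/C), 10 (G/A), 11 (T/C), 12 (C/G), 14 (A/T).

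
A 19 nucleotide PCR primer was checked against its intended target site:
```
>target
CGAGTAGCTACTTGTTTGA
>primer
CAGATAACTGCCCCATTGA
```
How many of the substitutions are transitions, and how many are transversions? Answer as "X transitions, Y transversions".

7 transitions, 2 transversions

Mismatches (1-based):
site 2: G→A (purine→purine, transition)
site 3: A→G (purine→purine, transition)
site 4: G→A (purine→purine, transition)
site 7: G→A (purine→purine, transition)
site 10: A→G (purine→purine, transition)
site 12: T→C (pyrimidine→pyrimidine, transition)
site 13: T→C (pyrimidine→pyrimidine, transition)
site 14: G→C (purine→pyrimidine, transversion)
site 15: T→A (pyrimidine→purine, transversion)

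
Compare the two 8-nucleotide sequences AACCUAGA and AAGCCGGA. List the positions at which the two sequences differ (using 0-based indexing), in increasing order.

2, 4, 5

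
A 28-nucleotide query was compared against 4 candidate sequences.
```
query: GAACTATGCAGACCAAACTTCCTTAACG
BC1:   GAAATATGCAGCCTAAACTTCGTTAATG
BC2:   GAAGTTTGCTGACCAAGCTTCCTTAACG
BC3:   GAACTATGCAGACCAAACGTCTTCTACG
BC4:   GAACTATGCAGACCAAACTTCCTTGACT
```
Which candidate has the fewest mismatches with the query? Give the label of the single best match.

BC4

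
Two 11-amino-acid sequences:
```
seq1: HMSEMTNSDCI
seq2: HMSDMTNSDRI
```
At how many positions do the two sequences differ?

2

Comparing position by position, 2 positions differ: 4 (E/D), 10 (C/R).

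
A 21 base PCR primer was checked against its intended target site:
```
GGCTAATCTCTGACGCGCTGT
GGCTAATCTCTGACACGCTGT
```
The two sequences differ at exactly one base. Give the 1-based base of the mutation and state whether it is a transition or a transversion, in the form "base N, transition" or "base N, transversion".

base 15, transition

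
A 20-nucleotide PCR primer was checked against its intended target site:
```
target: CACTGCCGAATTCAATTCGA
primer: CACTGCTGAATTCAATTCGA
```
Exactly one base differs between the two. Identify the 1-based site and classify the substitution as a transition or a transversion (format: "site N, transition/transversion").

site 7, transition

The sequences differ only at site 7: C→T (pyrimidine→pyrimidine), a transition.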